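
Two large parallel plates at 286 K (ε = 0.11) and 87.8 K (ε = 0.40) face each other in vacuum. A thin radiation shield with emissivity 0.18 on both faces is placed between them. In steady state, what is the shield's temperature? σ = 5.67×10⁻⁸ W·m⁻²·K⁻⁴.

In steady state the net flux on the hot side equals that on the cold side.
σ(T₁⁴−T_s⁴)/D₁ = σ(T_s⁴−T₂⁴)/D₂, with D₁ = 1/ε₁+1/ε_s−1 = 13.65, D₂ = 1/ε_s+1/ε₂−1 = 7.056.
Solve for T_s⁴: T_s⁴ = (D₂·T₁⁴ + D₁·T₂⁴)/(D₁+D₂) = 2.319×10⁹ K⁴.

T_s ≈ 219 K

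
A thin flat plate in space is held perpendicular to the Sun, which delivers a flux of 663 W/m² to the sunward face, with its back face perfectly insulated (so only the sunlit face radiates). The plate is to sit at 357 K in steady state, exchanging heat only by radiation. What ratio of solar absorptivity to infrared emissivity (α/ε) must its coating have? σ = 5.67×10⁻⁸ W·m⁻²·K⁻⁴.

α/ε ≈ 1.39

Balance: αS·A = εσ·1A·T⁴ ⇒ α/ε = σT⁴/S.
α/ε = 5.67×10⁻⁸·(357)⁴/663 = 5.67×10⁻⁸·1.624×10¹⁰/663.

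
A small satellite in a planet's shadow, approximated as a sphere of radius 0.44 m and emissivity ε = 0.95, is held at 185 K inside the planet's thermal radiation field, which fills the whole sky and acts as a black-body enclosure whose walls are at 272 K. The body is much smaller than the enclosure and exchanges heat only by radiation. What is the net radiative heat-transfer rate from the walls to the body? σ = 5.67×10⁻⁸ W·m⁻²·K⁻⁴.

For a small grey body in a large enclosure: P_net = εσA(T_body⁴ − T_wall⁴).
A = 4πr² = 2.433 m²; T_body⁴ − T_wall⁴ = 1.171×10⁹ − 5.474×10⁹ = -4.302×10⁹ K⁴.
|P_net| = 0.95·5.67×10⁻⁸·2.433·4.302×10⁹.

P_net ≈ 564 W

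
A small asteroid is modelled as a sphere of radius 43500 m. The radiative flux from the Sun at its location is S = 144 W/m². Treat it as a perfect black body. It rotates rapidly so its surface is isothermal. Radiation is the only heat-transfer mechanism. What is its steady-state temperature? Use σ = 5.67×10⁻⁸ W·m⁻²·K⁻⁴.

At equilibrium, absorbed power = emitted power.
Absorbing cross-section = πr² = 5.945×10⁹ m²; emitting surface = 4πr² = 2.378×10¹⁰ m² (ratio 4).
S·A_cross = εσ·A_surf·T⁴  ⇒  T⁴ = S/(4σ).
T⁴ = 1.00·144/(4·5.67×10⁻⁸) = 6.349×10⁸ K⁴.
T = (6.349×10⁸)^(1/4).

T ≈ 159 K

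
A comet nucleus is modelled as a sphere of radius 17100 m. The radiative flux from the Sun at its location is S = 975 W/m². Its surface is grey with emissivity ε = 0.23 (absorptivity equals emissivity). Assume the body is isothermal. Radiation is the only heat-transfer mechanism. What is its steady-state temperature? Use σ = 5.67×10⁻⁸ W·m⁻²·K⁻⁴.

T ≈ 256 K

At equilibrium, absorbed power = emitted power.
Absorbing cross-section = πr² = 9.186×10⁸ m²; emitting surface = 4πr² = 3.675×10⁹ m² (ratio 4).
εS·A_cross = εσ·A_surf·T⁴  ⇒  T⁴ = S/(4σ)   (ε cancels).
T⁴ = 975/(4·5.67×10⁻⁸) = 4.299×10⁹ K⁴.
T = (4.299×10⁹)^(1/4).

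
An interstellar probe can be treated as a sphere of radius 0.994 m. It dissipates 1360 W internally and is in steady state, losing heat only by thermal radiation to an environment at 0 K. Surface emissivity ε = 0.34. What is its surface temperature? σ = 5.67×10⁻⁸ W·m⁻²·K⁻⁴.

T ≈ 275 K

Steady state: internal power = radiated power, P = εσA T⁴.
Radiating area A = 4πr² = 12.42 m².
T⁴ = P/(εσA) = 1360/(0.34·5.67×10⁻⁸·12.42) = 5.682×10⁹ K⁴.
T = (5.682×10⁹)^(1/4).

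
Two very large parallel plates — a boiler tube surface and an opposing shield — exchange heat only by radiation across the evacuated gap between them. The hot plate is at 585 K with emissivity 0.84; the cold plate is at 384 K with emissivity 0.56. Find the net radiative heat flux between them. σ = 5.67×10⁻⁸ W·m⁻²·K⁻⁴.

For two infinite grey parallel plates, q = σ(T₁⁴ − T₂⁴)/(1/ε₁ + 1/ε₂ − 1).
T₁⁴ − T₂⁴ = 1.171×10¹¹ − 2.174×10¹⁰ = 9.537×10¹⁰ K⁴.
1/ε₁ + 1/ε₂ − 1 = 1.190 + 1.786 − 1 = 1.976.
q = 5.67×10⁻⁸ × 9.537×10¹⁰ / 1.976.

q ≈ 2740 W/m²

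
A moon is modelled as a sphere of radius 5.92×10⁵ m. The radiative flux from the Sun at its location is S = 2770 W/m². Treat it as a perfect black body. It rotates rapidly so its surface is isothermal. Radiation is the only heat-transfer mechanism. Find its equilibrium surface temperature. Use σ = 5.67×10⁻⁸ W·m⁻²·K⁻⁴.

At equilibrium, absorbed power = emitted power.
Absorbing cross-section = πr² = 1.101×10¹² m²; emitting surface = 4πr² = 4.404×10¹² m² (ratio 4).
S·A_cross = εσ·A_surf·T⁴  ⇒  T⁴ = S/(4σ).
T⁴ = 1.00·2770/(4·5.67×10⁻⁸) = 1.221×10¹⁰ K⁴.
T = (1.221×10¹⁰)^(1/4).

T ≈ 332 K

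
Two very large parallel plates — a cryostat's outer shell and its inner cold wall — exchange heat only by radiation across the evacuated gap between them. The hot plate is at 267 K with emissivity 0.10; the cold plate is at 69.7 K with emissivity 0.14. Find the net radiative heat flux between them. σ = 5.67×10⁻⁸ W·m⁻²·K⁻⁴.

q ≈ 17.8 W/m²

For two infinite grey parallel plates, q = σ(T₁⁴ − T₂⁴)/(1/ε₁ + 1/ε₂ − 1).
T₁⁴ − T₂⁴ = 5.082×10⁹ − 2.360×10⁷ = 5.059×10⁹ K⁴.
1/ε₁ + 1/ε₂ − 1 = 10.00 + 7.143 − 1 = 16.14.
q = 5.67×10⁻⁸ × 5.059×10⁹ / 16.14.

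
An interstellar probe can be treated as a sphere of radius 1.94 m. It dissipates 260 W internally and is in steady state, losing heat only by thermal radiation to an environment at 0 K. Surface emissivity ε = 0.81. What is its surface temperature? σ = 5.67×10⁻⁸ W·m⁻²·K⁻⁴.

T ≈ 105 K

Steady state: internal power = radiated power, P = εσA T⁴.
Radiating area A = 4πr² = 47.29 m².
T⁴ = P/(εσA) = 260/(0.81·5.67×10⁻⁸·47.29) = 1.197×10⁸ K⁴.
T = (1.197×10⁸)^(1/4).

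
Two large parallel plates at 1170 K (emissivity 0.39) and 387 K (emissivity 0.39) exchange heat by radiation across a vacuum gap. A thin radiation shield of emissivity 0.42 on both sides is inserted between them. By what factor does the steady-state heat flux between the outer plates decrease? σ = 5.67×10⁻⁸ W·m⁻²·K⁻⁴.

Without shield: q₀ = σΔ(T⁴)/(1/ε₁+1/ε₂−1) with denominator 4.128.
With shield the two gaps are in series; the resistances add: (1/ε₁+1/ε_s−1)+(1/ε_s+1/ε₂−1) = 3.945+3.945 = 7.890.
Heat-flux ratio q₀/q = 7.890/4.128.

factor ≈ 1.91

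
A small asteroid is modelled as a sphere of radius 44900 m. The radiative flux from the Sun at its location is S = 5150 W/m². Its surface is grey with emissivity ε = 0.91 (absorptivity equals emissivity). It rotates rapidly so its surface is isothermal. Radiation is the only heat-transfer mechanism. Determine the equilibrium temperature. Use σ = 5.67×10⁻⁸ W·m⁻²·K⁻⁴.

At equilibrium, absorbed power = emitted power.
Absorbing cross-section = πr² = 6.333×10⁹ m²; emitting surface = 4πr² = 2.533×10¹⁰ m² (ratio 4).
εS·A_cross = εσ·A_surf·T⁴  ⇒  T⁴ = S/(4σ)   (ε cancels).
T⁴ = 5150/(4·5.67×10⁻⁸) = 2.271×10¹⁰ K⁴.
T = (2.271×10¹⁰)^(1/4).

T ≈ 388 K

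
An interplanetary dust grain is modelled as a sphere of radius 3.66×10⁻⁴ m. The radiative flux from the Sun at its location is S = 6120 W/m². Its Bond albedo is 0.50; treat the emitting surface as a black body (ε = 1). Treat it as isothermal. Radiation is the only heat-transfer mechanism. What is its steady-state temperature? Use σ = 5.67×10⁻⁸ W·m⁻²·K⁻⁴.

T ≈ 341 K

At equilibrium, absorbed power = emitted power.
Absorbing cross-section = πr² = 4.208×10⁻⁷ m²; emitting surface = 4πr² = 1.683×10⁻⁶ m² (ratio 4).
(1−a)S·A_cross = εσ·A_surf·T⁴  ⇒  T⁴ = (1−a)S/(4σ).
T⁴ = 0.500·6120/(4·5.67×10⁻⁸) = 1.349×10¹⁰ K⁴.
T = (1.349×10¹⁰)^(1/4).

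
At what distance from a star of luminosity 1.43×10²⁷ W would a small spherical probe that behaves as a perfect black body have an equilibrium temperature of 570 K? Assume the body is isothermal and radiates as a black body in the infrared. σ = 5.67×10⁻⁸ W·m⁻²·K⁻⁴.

d ≈ 6.89×10¹⁰ m

For an isothermal black-emitting sphere, (1−a)S·πr² = σ·4πr²·T⁴ ⇒ S = 4σT⁴/(1−a).
S = 4·5.67×10⁻⁸·(570)⁴/1.00 = 23940 W/m².
Flux falls as S = L/(4πd²), so d = √(L/(4πS)) = √(1.43×10²⁷/(4π·23940)).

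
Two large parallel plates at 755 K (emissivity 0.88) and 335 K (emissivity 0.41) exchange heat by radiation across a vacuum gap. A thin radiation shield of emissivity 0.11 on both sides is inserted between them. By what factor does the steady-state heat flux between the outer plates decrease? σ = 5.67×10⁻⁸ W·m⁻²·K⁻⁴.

Without shield: q₀ = σΔ(T⁴)/(1/ε₁+1/ε₂−1) with denominator 2.575.
With shield the two gaps are in series; the resistances add: (1/ε₁+1/ε_s−1)+(1/ε_s+1/ε₂−1) = 9.227+10.53 = 19.76.
Heat-flux ratio q₀/q = 19.76/2.575.

factor ≈ 7.67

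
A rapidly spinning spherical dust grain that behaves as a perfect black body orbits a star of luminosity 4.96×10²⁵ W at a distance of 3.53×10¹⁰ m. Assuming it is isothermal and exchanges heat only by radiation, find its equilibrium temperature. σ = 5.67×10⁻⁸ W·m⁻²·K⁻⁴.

First find the stellar flux at distance d: S = L/(4πd²) = 4.96×10²⁵/(4π·(3.53×10¹⁰)²) = 3168 W/m².
For an isothermal sphere, absorbed (1−a)S·πr² = emitted σ·4πr²·T⁴, so T⁴ = (1−a)S/(4σ).
T⁴ = 1.00·3168/(4·5.67×10⁻⁸) = 1.397×10¹⁰ K⁴.

T ≈ 344 K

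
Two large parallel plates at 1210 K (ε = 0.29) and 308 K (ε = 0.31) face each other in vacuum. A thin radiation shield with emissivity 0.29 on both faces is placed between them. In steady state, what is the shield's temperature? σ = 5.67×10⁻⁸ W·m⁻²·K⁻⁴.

In steady state the net flux on the hot side equals that on the cold side.
σ(T₁⁴−T_s⁴)/D₁ = σ(T_s⁴−T₂⁴)/D₂, with D₁ = 1/ε₁+1/ε_s−1 = 5.897, D₂ = 1/ε_s+1/ε₂−1 = 5.674.
Solve for T_s⁴: T_s⁴ = (D₂·T₁⁴ + D₁·T₂⁴)/(D₁+D₂) = 1.056×10¹² K⁴.

T_s ≈ 1010 K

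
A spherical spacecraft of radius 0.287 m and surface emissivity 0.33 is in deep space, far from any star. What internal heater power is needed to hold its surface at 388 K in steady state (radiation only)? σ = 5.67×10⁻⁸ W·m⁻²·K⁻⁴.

P ≈ 439 W

P = εσ·4πr²·T⁴.
4πr² = 1.035 m²; T⁴ = 2.266×10¹⁰ K⁴.
P = 0.33·5.67×10⁻⁸·1.035·2.266×10¹⁰.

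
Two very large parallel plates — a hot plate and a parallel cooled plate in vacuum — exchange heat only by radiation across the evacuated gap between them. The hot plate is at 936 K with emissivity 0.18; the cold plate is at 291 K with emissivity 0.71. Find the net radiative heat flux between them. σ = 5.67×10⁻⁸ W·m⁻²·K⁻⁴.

For two infinite grey parallel plates, q = σ(T₁⁴ − T₂⁴)/(1/ε₁ + 1/ε₂ − 1).
T₁⁴ − T₂⁴ = 7.675×10¹¹ − 7.171×10⁹ = 7.604×10¹¹ K⁴.
1/ε₁ + 1/ε₂ − 1 = 5.556 + 1.408 − 1 = 5.964.
q = 5.67×10⁻⁸ × 7.604×10¹¹ / 5.964.

q ≈ 7230 W/m²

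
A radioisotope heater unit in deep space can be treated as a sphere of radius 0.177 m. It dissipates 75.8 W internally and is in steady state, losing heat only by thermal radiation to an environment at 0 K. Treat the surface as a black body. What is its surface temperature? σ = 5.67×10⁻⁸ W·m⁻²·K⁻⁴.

T ≈ 241 K

Steady state: internal power = radiated power, P = εσA T⁴.
Radiating area A = 4πr² = 0.3937 m².
T⁴ = P/(εσA) = 75.8/(1.0·5.67×10⁻⁸·0.3937) = 3.396×10⁹ K⁴.
T = (3.396×10⁹)^(1/4).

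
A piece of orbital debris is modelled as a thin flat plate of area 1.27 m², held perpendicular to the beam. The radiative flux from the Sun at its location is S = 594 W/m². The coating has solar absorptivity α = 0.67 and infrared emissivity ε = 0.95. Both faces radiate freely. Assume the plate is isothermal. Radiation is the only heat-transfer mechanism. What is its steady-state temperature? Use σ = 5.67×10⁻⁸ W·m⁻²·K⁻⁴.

T ≈ 247 K

At equilibrium, absorbed power = emitted power.
Absorbing cross-section = A = 1.270 m²; emitting surface = 2A = 2.540 m² (ratio 2).
αS·A_cross = εσ·A_surf·T⁴  ⇒  T⁴ = αS/(ε·2σ).
T⁴ = 0.670·594/(0.95·2·5.67×10⁻⁸) = 3.694×10⁹ K⁴.
T = (3.694×10⁹)^(1/4).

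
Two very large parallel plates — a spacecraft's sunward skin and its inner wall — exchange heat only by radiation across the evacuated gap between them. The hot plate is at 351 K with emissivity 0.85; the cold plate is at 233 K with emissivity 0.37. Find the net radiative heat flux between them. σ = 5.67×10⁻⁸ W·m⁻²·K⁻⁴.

q ≈ 241 W/m²

For two infinite grey parallel plates, q = σ(T₁⁴ − T₂⁴)/(1/ε₁ + 1/ε₂ − 1).
T₁⁴ − T₂⁴ = 1.518×10¹⁰ − 2.947×10⁹ = 1.223×10¹⁰ K⁴.
1/ε₁ + 1/ε₂ − 1 = 1.176 + 2.703 − 1 = 2.879.
q = 5.67×10⁻⁸ × 1.223×10¹⁰ / 2.879.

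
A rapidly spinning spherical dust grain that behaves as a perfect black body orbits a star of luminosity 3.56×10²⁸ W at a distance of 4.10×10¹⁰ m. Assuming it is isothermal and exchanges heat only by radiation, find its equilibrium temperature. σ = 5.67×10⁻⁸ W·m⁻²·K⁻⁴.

T ≈ 1650 K

First find the stellar flux at distance d: S = L/(4πd²) = 3.56×10²⁸/(4π·(4.10×10¹⁰)²) = 1.685×10⁶ W/m².
For an isothermal sphere, absorbed (1−a)S·πr² = emitted σ·4πr²·T⁴, so T⁴ = (1−a)S/(4σ).
T⁴ = 1.00·1.685×10⁶/(4·5.67×10⁻⁸) = 7.431×10¹² K⁴.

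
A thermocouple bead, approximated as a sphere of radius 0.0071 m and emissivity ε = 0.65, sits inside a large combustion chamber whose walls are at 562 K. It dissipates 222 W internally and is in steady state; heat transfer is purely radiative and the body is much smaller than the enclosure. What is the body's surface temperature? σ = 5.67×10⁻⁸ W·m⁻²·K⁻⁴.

T ≈ 1760 K

For a small grey body in a large enclosure, net radiated power = εσA(T⁴ − T_w⁴).
Steady state: P = εσA(T⁴ − T_w⁴) with A = 4πr² = 6.335×10⁻⁴ m².
T⁴ = P/(εσA) + T_w⁴ = 222/(0.65·5.67×10⁻⁸·6.335×10⁻⁴) + (562)⁴
    = 9.509×10¹² + 9.976×10¹⁰ = 9.609×10¹² K⁴.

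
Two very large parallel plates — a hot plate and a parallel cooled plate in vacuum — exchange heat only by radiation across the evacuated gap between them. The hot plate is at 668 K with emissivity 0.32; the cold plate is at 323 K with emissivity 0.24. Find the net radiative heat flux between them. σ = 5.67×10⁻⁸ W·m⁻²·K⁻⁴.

For two infinite grey parallel plates, q = σ(T₁⁴ − T₂⁴)/(1/ε₁ + 1/ε₂ − 1).
T₁⁴ − T₂⁴ = 1.991×10¹¹ − 1.088×10¹⁰ = 1.882×10¹¹ K⁴.
1/ε₁ + 1/ε₂ − 1 = 3.125 + 4.167 − 1 = 6.292.
q = 5.67×10⁻⁸ × 1.882×10¹¹ / 6.292.

q ≈ 1700 W/m²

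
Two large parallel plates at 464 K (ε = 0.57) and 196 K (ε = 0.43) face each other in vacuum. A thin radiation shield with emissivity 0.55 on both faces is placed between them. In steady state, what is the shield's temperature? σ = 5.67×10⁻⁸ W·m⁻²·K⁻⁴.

T_s ≈ 402 K

In steady state the net flux on the hot side equals that on the cold side.
σ(T₁⁴−T_s⁴)/D₁ = σ(T_s⁴−T₂⁴)/D₂, with D₁ = 1/ε₁+1/ε_s−1 = 2.573, D₂ = 1/ε_s+1/ε₂−1 = 3.144.
Solve for T_s⁴: T_s⁴ = (D₂·T₁⁴ + D₁·T₂⁴)/(D₁+D₂) = 2.616×10¹⁰ K⁴.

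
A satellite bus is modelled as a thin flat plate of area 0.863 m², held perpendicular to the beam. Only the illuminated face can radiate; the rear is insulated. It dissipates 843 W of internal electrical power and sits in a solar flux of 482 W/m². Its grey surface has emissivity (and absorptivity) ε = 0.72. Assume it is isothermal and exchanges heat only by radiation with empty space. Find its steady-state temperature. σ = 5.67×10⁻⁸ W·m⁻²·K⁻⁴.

T ≈ 424 K

At steady state, absorbed solar power + internal power = radiated power.
Absorbed: α·S·A_cross = 0.72·482·0.8630 = 299.5 W (cross-section A).
Total input = 299.5 + 843 = 1142 W.
Radiated: εσ·A_surf·T⁴ with A_surf = A = 0.8630 m².
T⁴ = 1142/(0.72·5.67×10⁻⁸·0.8630) = 3.243×10¹⁰ K⁴.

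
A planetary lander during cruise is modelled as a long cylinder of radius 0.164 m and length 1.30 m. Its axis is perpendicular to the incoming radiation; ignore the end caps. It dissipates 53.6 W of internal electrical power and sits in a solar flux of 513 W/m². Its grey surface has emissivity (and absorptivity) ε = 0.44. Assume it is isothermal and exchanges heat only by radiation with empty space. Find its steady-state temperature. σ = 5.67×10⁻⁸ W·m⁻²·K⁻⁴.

At steady state, absorbed solar power + internal power = radiated power.
Absorbed: α·S·A_cross = 0.44·513·0.4264 = 96.25 W (cross-section 2rL).
Total input = 96.25 + 53.6 = 149.8 W.
Radiated: εσ·A_surf·T⁴ with A_surf = 2πrL = 1.340 m².
T⁴ = 149.8/(0.44·5.67×10⁻⁸·1.340) = 4.484×10⁹ K⁴.

T ≈ 259 K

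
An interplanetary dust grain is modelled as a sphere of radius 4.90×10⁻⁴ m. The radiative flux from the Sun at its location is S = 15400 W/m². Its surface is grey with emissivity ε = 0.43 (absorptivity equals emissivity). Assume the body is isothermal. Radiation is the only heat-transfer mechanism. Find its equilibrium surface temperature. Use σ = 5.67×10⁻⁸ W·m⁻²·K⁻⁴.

At equilibrium, absorbed power = emitted power.
Absorbing cross-section = πr² = 7.543×10⁻⁷ m²; emitting surface = 4πr² = 3.017×10⁻⁶ m² (ratio 4).
εS·A_cross = εσ·A_surf·T⁴  ⇒  T⁴ = S/(4σ)   (ε cancels).
T⁴ = 15400/(4·5.67×10⁻⁸) = 6.790×10¹⁰ K⁴.
T = (6.790×10¹⁰)^(1/4).

T ≈ 510 K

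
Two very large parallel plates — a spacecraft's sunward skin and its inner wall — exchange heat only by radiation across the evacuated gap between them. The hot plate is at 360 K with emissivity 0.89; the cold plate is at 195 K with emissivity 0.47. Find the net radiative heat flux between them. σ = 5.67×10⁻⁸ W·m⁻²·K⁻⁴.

For two infinite grey parallel plates, q = σ(T₁⁴ − T₂⁴)/(1/ε₁ + 1/ε₂ − 1).
T₁⁴ − T₂⁴ = 1.680×10¹⁰ − 1.446×10⁹ = 1.535×10¹⁰ K⁴.
1/ε₁ + 1/ε₂ − 1 = 1.124 + 2.128 − 1 = 2.251.
q = 5.67×10⁻⁸ × 1.535×10¹⁰ / 2.251.

q ≈ 387 W/m²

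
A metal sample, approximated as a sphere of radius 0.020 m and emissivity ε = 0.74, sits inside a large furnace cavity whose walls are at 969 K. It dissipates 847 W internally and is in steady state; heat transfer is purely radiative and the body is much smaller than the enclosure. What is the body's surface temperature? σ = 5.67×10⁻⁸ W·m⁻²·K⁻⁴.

For a small grey body in a large enclosure, net radiated power = εσA(T⁴ − T_w⁴).
Steady state: P = εσA(T⁴ − T_w⁴) with A = 4πr² = 0.005027 m².
T⁴ = P/(εσA) + T_w⁴ = 847/(0.74·5.67×10⁻⁸·0.005027) + (969)⁴
    = 4.016×10¹² + 8.816×10¹¹ = 4.898×10¹² K⁴.

T ≈ 1490 K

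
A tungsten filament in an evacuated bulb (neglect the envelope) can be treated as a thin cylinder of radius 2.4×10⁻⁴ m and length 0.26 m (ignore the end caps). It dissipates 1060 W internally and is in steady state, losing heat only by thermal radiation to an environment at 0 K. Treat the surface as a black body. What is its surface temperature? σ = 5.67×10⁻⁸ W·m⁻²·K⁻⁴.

Steady state: internal power = radiated power, P = εσA T⁴.
Radiating area A = 2πrL = 3.921×10⁻⁴ m².
T⁴ = P/(εσA) = 1060/(1.0·5.67×10⁻⁸·3.921×10⁻⁴) = 4.768×10¹³ K⁴.
T = (4.768×10¹³)^(1/4).

T ≈ 2630 K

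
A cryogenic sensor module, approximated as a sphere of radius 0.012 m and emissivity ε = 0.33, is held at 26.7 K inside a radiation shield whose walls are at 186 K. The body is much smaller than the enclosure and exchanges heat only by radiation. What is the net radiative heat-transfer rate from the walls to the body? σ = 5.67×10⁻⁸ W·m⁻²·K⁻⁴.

For a small grey body in a large enclosure: P_net = εσA(T_body⁴ − T_wall⁴).
A = 4πr² = 0.001810 m²; T_body⁴ − T_wall⁴ = 5.082×10⁵ − 1.197×10⁹ = -1.196×10⁹ K⁴.
|P_net| = 0.33·5.67×10⁻⁸·0.001810·1.196×10⁹.

P_net ≈ 0.0405 W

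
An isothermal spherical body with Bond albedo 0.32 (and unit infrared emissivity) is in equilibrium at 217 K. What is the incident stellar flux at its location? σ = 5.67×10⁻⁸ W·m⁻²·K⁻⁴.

(1−a)S·πr² = σ·4πr²·T⁴ ⇒ S = 4σT⁴/(1−a).
S = 4·5.67×10⁻⁸·2.217×10⁹/0.680.

S ≈ 740 W/m²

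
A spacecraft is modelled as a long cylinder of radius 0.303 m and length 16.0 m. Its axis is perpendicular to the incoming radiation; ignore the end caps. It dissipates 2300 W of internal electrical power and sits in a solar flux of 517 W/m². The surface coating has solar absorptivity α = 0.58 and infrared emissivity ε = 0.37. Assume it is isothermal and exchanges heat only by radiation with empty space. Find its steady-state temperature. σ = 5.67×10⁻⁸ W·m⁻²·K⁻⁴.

T ≈ 300 K

At steady state, absorbed solar power + internal power = radiated power.
Absorbed: α·S·A_cross = 0.58·517·9.696 = 2907 W (cross-section 2rL).
Total input = 2907 + 2300 = 5207 W.
Radiated: εσ·A_surf·T⁴ with A_surf = 2πrL = 30.46 m².
T⁴ = 5207/(0.37·5.67×10⁻⁸·30.46) = 8.149×10⁹ K⁴.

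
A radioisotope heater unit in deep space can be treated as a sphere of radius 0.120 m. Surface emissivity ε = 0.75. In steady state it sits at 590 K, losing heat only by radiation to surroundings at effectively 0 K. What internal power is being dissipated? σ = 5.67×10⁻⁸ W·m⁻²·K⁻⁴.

P ≈ 932 W

Steady state: P = εσA T⁴.
A = 4πr² = 0.1810 m²; T⁴ = (590)⁴ = 1.212×10¹¹ K⁴.
P = 0.75 × 5.67×10⁻⁸ × 0.1810 × 1.212×10¹¹.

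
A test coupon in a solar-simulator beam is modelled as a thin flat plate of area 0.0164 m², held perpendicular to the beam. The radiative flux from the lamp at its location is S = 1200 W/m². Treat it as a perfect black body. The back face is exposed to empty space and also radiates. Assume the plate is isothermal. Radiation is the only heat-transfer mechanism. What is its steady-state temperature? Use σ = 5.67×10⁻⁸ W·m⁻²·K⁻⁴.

T ≈ 321 K

At equilibrium, absorbed power = emitted power.
Absorbing cross-section = A = 0.01640 m²; emitting surface = 2A = 0.03280 m² (ratio 2).
S·A_cross = εσ·A_surf·T⁴  ⇒  T⁴ = S/(2σ).
T⁴ = 1.00·1200/(2·5.67×10⁻⁸) = 1.058×10¹⁰ K⁴.
T = (1.058×10¹⁰)^(1/4).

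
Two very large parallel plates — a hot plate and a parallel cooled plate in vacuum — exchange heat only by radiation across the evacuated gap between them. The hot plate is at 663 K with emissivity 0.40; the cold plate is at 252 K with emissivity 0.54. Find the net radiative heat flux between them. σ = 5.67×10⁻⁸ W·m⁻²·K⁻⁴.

For two infinite grey parallel plates, q = σ(T₁⁴ − T₂⁴)/(1/ε₁ + 1/ε₂ − 1).
T₁⁴ − T₂⁴ = 1.932×10¹¹ − 4.033×10⁹ = 1.892×10¹¹ K⁴.
1/ε₁ + 1/ε₂ − 1 = 2.500 + 1.852 − 1 = 3.352.
q = 5.67×10⁻⁸ × 1.892×10¹¹ / 3.352.

q ≈ 3200 W/m²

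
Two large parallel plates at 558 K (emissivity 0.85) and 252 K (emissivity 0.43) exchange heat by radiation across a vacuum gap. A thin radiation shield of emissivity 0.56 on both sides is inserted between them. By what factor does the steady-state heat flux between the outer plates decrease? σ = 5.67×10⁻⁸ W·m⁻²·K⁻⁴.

factor ≈ 2.03

Without shield: q₀ = σΔ(T⁴)/(1/ε₁+1/ε₂−1) with denominator 2.502.
With shield the two gaps are in series; the resistances add: (1/ε₁+1/ε_s−1)+(1/ε_s+1/ε₂−1) = 1.962+3.111 = 5.073.
Heat-flux ratio q₀/q = 5.073/2.502.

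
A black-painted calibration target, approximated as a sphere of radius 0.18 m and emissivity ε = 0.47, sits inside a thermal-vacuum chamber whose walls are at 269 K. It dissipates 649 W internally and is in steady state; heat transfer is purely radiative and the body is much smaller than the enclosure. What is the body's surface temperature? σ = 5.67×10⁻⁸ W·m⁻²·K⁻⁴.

For a small grey body in a large enclosure, net radiated power = εσA(T⁴ − T_w⁴).
Steady state: P = εσA(T⁴ − T_w⁴) with A = 4πr² = 0.4072 m².
T⁴ = P/(εσA) + T_w⁴ = 649/(0.47·5.67×10⁻⁸·0.4072) + (269)⁴
    = 5.981×10¹⁰ + 5.236×10⁹ = 6.505×10¹⁰ K⁴.

T ≈ 505 K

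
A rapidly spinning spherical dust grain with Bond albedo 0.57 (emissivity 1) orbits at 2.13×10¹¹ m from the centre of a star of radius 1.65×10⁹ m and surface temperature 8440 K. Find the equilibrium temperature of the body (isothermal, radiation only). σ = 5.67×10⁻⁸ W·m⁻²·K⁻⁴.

The star's surface emits σT_*⁴; at distance d the flux is S = σT_*⁴(R_*/d)².
S = 5.67×10⁻⁸·(8440)⁴·(1.65×10⁹/2.13×10¹¹)² = 17260 W/m².
For an isothermal sphere T⁴ = (1−a)S/(4σ) = 3.273×10¹⁰ K⁴.

T ≈ 425 K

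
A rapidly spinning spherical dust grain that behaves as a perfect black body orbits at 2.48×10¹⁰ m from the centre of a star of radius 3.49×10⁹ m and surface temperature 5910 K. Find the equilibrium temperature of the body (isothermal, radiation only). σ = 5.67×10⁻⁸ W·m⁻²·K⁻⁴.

T ≈ 1570 K

The star's surface emits σT_*⁴; at distance d the flux is S = σT_*⁴(R_*/d)².
S = 5.67×10⁻⁸·(5910)⁴·(3.49×10⁹/2.48×10¹⁰)² = 1.370×10⁶ W/m².
For an isothermal sphere T⁴ = (1−a)S/(4σ) = 6.040×10¹² K⁴.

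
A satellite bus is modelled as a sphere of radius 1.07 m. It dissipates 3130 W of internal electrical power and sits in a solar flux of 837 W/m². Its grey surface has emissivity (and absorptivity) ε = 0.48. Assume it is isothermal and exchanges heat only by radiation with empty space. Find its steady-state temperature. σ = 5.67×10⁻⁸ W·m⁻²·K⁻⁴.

At steady state, absorbed solar power + internal power = radiated power.
Absorbed: α·S·A_cross = 0.48·837·3.597 = 1445 W (cross-section πr²).
Total input = 1445 + 3130 = 4575 W.
Radiated: εσ·A_surf·T⁴ with A_surf = 4πr² = 14.39 m².
T⁴ = 4575/(0.48·5.67×10⁻⁸·14.39) = 1.168×10¹⁰ K⁴.

T ≈ 329 K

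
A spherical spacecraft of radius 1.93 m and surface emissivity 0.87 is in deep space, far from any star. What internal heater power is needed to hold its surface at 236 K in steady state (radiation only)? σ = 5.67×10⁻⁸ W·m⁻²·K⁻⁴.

P ≈ 7160 W

P = εσ·4πr²·T⁴.
4πr² = 46.81 m²; T⁴ = 3.102×10⁹ K⁴.
P = 0.87·5.67×10⁻⁸·46.81·3.102×10⁹.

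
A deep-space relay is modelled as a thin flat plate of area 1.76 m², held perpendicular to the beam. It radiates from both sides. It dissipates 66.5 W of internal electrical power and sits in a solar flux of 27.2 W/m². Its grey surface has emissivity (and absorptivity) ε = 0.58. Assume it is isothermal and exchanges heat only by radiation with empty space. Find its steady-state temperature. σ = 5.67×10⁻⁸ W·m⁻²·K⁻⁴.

At steady state, absorbed solar power + internal power = radiated power.
Absorbed: α·S·A_cross = 0.58·27.2·1.760 = 27.77 W (cross-section A).
Total input = 27.77 + 66.5 = 94.27 W.
Radiated: εσ·A_surf·T⁴ with A_surf = 2A = 3.520 m².
T⁴ = 94.27/(0.58·5.67×10⁻⁸·3.520) = 8.143×10⁸ K⁴.

T ≈ 169 K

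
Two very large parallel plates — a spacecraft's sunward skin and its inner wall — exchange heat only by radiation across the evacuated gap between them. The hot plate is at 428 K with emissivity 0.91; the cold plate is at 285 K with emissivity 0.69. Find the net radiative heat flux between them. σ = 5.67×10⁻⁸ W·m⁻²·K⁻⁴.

For two infinite grey parallel plates, q = σ(T₁⁴ − T₂⁴)/(1/ε₁ + 1/ε₂ − 1).
T₁⁴ − T₂⁴ = 3.356×10¹⁰ − 6.598×10⁹ = 2.696×10¹⁰ K⁴.
1/ε₁ + 1/ε₂ − 1 = 1.099 + 1.449 − 1 = 1.548.
q = 5.67×10⁻⁸ × 2.696×10¹⁰ / 1.548.

q ≈ 987 W/m²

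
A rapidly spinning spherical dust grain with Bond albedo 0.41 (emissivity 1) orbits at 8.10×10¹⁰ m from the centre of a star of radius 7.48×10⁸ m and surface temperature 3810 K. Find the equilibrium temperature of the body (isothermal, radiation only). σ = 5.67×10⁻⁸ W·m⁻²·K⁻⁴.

T ≈ 227 K

The star's surface emits σT_*⁴; at distance d the flux is S = σT_*⁴(R_*/d)².
S = 5.67×10⁻⁸·(3810)⁴·(7.48×10⁸/8.10×10¹⁰)² = 1019 W/m².
For an isothermal sphere T⁴ = (1−a)S/(4σ) = 2.650×10⁹ K⁴.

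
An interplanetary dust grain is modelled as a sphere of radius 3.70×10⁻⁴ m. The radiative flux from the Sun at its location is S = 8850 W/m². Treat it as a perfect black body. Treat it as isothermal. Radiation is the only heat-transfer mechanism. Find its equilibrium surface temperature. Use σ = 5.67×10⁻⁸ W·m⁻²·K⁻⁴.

T ≈ 444 K

At equilibrium, absorbed power = emitted power.
Absorbing cross-section = πr² = 4.301×10⁻⁷ m²; emitting surface = 4πr² = 1.720×10⁻⁶ m² (ratio 4).
S·A_cross = εσ·A_surf·T⁴  ⇒  T⁴ = S/(4σ).
T⁴ = 1.00·8850/(4·5.67×10⁻⁸) = 3.902×10¹⁰ K⁴.
T = (3.902×10¹⁰)^(1/4).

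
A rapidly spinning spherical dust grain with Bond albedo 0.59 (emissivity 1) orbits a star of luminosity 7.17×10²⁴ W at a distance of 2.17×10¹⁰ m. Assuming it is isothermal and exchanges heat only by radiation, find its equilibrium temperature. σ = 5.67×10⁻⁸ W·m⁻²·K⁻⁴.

T ≈ 216 K

First find the stellar flux at distance d: S = L/(4πd²) = 7.17×10²⁴/(4π·(2.17×10¹⁰)²) = 1212 W/m².
For an isothermal sphere, absorbed (1−a)S·πr² = emitted σ·4πr²·T⁴, so T⁴ = (1−a)S/(4σ).
T⁴ = 0.410·1212/(4·5.67×10⁻⁸) = 2.190×10⁹ K⁴.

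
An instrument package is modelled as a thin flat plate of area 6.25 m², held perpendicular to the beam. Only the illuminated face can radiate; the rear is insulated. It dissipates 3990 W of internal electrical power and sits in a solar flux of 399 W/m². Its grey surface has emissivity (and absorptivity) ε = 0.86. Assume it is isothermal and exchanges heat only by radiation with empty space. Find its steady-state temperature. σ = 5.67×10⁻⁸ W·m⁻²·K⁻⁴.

T ≈ 377 K

At steady state, absorbed solar power + internal power = radiated power.
Absorbed: α·S·A_cross = 0.86·399·6.250 = 2145 W (cross-section A).
Total input = 2145 + 3990 = 6135 W.
Radiated: εσ·A_surf·T⁴ with A_surf = A = 6.250 m².
T⁴ = 6135/(0.86·5.67×10⁻⁸·6.250) = 2.013×10¹⁰ K⁴.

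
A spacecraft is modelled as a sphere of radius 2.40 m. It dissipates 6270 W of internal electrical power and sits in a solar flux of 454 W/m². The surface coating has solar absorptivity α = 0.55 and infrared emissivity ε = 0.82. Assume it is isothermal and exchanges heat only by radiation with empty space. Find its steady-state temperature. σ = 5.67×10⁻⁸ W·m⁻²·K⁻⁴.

At steady state, absorbed solar power + internal power = radiated power.
Absorbed: α·S·A_cross = 0.55·454·18.10 = 4518 W (cross-section πr²).
Total input = 4518 + 6270 = 10790 W.
Radiated: εσ·A_surf·T⁴ with A_surf = 4πr² = 72.38 m².
T⁴ = 10790/(0.82·5.67×10⁻⁸·72.38) = 3.206×10⁹ K⁴.

T ≈ 238 K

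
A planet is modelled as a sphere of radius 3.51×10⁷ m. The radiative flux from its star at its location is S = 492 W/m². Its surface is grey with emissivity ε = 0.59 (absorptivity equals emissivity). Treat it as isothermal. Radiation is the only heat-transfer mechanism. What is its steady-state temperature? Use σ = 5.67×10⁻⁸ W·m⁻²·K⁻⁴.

At equilibrium, absorbed power = emitted power.
Absorbing cross-section = πr² = 3.870×10¹⁵ m²; emitting surface = 4πr² = 1.548×10¹⁶ m² (ratio 4).
εS·A_cross = εσ·A_surf·T⁴  ⇒  T⁴ = S/(4σ)   (ε cancels).
T⁴ = 492/(4·5.67×10⁻⁸) = 2.169×10⁹ K⁴.
T = (2.169×10⁹)^(1/4).

T ≈ 216 K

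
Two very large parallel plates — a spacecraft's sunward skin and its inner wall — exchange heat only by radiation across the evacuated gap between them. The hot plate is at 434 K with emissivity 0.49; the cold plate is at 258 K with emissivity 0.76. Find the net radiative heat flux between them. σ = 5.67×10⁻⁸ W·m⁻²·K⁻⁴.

For two infinite grey parallel plates, q = σ(T₁⁴ − T₂⁴)/(1/ε₁ + 1/ε₂ − 1).
T₁⁴ − T₂⁴ = 3.548×10¹⁰ − 4.431×10⁹ = 3.105×10¹⁰ K⁴.
1/ε₁ + 1/ε₂ − 1 = 2.041 + 1.316 − 1 = 2.357.
q = 5.67×10⁻⁸ × 3.105×10¹⁰ / 2.357.

q ≈ 747 W/m²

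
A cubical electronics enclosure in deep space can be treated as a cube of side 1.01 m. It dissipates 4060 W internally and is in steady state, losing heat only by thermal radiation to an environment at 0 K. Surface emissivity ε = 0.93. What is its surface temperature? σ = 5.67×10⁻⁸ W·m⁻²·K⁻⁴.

T ≈ 335 K

Steady state: internal power = radiated power, P = εσA T⁴.
Radiating area A = 6L² = 6.121 m².
T⁴ = P/(εσA) = 4060/(0.93·5.67×10⁻⁸·6.121) = 1.258×10¹⁰ K⁴.
T = (1.258×10¹⁰)^(1/4).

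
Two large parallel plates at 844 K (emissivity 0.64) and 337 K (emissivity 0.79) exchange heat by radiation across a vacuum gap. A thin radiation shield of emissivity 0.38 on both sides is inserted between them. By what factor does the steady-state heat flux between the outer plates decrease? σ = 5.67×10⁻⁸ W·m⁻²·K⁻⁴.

Without shield: q₀ = σΔ(T⁴)/(1/ε₁+1/ε₂−1) with denominator 1.828.
With shield the two gaps are in series; the resistances add: (1/ε₁+1/ε_s−1)+(1/ε_s+1/ε₂−1) = 3.194+2.897 = 6.091.
Heat-flux ratio q₀/q = 6.091/1.828.

factor ≈ 3.33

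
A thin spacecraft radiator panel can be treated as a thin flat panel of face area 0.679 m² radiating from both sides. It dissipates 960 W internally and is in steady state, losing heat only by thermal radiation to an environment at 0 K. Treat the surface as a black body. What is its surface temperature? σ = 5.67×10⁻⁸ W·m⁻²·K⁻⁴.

T ≈ 334 K

Steady state: internal power = radiated power, P = εσA T⁴.
Radiating area A = 2·0.679 = 1.358 m².
T⁴ = P/(εσA) = 960/(1.0·5.67×10⁻⁸·1.358) = 1.247×10¹⁰ K⁴.
T = (1.247×10¹⁰)^(1/4).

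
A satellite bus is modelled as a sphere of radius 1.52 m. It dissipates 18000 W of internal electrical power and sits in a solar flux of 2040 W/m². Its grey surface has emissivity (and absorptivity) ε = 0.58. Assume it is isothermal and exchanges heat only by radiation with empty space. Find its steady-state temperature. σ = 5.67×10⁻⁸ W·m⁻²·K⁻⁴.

At steady state, absorbed solar power + internal power = radiated power.
Absorbed: α·S·A_cross = 0.58·2040·7.258 = 8588 W (cross-section πr²).
Total input = 8588 + 18000 = 26590 W.
Radiated: εσ·A_surf·T⁴ with A_surf = 4πr² = 29.03 m².
T⁴ = 26590/(0.58·5.67×10⁻⁸·29.03) = 2.785×10¹⁰ K⁴.

T ≈ 409 K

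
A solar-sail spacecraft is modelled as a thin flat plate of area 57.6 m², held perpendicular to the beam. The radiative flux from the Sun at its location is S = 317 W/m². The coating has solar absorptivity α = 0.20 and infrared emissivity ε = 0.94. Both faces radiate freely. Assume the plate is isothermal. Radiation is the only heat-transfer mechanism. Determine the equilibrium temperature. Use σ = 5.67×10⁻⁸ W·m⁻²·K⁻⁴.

T ≈ 156 K

At equilibrium, absorbed power = emitted power.
Absorbing cross-section = A = 57.60 m²; emitting surface = 2A = 115.2 m² (ratio 2).
αS·A_cross = εσ·A_surf·T⁴  ⇒  T⁴ = αS/(ε·2σ).
T⁴ = 0.200·317/(0.94·2·5.67×10⁻⁸) = 5.948×10⁸ K⁴.
T = (5.948×10⁸)^(1/4).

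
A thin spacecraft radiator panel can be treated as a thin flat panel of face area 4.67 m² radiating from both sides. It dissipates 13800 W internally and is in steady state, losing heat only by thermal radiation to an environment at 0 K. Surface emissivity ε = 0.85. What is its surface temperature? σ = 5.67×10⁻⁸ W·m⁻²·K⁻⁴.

T ≈ 418 K

Steady state: internal power = radiated power, P = εσA T⁴.
Radiating area A = 2·4.67 = 9.340 m².
T⁴ = P/(εσA) = 13800/(0.85·5.67×10⁻⁸·9.340) = 3.066×10¹⁰ K⁴.
T = (3.066×10¹⁰)^(1/4).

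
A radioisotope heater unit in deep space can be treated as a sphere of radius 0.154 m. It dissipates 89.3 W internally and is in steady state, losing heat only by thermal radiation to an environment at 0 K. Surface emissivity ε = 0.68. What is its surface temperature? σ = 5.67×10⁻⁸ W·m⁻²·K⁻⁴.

T ≈ 297 K

Steady state: internal power = radiated power, P = εσA T⁴.
Radiating area A = 4πr² = 0.2980 m².
T⁴ = P/(εσA) = 89.3/(0.68·5.67×10⁻⁸·0.2980) = 7.772×10⁹ K⁴.
T = (7.772×10⁹)^(1/4).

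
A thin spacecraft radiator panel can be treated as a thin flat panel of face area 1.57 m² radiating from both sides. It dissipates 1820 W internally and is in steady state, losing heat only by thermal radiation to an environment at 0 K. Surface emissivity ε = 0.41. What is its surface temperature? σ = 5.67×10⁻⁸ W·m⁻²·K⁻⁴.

Steady state: internal power = radiated power, P = εσA T⁴.
Radiating area A = 2·1.57 = 3.140 m².
T⁴ = P/(εσA) = 1820/(0.41·5.67×10⁻⁸·3.140) = 2.493×10¹⁰ K⁴.
T = (2.493×10¹⁰)^(1/4).

T ≈ 397 K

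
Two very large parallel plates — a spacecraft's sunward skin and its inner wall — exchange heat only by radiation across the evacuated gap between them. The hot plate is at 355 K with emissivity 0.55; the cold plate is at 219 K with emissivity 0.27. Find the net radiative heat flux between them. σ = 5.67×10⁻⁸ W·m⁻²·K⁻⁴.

For two infinite grey parallel plates, q = σ(T₁⁴ − T₂⁴)/(1/ε₁ + 1/ε₂ − 1).
T₁⁴ − T₂⁴ = 1.588×10¹⁰ − 2.300×10⁹ = 1.358×10¹⁰ K⁴.
1/ε₁ + 1/ε₂ − 1 = 1.818 + 3.704 − 1 = 4.522.
q = 5.67×10⁻⁸ × 1.358×10¹⁰ / 4.522.

q ≈ 170 W/m²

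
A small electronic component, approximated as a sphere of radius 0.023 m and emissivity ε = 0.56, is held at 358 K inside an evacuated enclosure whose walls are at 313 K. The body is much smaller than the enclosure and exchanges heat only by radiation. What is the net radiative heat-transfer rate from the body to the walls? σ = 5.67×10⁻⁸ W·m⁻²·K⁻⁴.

For a small grey body in a large enclosure: P_net = εσA(T_body⁴ − T_wall⁴).
A = 4πr² = 0.006648 m²; T_body⁴ − T_wall⁴ = 1.643×10¹⁰ − 9.598×10⁹ = 6.828×10⁹ K⁴.
|P_net| = 0.56·5.67×10⁻⁸·0.006648·6.828×10⁹.

P_net ≈ 1.44 W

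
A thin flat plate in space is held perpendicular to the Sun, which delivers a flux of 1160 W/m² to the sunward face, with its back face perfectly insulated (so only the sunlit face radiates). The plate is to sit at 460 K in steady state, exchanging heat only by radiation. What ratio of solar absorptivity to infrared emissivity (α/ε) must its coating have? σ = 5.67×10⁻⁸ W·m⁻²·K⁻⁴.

Balance: αS·A = εσ·1A·T⁴ ⇒ α/ε = σT⁴/S.
α/ε = 5.67×10⁻⁸·(460)⁴/1160 = 5.67×10⁻⁸·4.477×10¹⁰/1160.

α/ε ≈ 2.19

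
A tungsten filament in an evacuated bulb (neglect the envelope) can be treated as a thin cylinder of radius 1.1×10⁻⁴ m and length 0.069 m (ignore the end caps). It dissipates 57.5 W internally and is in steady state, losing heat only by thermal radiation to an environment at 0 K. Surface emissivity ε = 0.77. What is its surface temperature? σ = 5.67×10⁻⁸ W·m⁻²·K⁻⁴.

Steady state: internal power = radiated power, P = εσA T⁴.
Radiating area A = 2πrL = 4.769×10⁻⁵ m².
T⁴ = P/(εσA) = 57.5/(0.77·5.67×10⁻⁸·4.769×10⁻⁵) = 2.762×10¹³ K⁴.
T = (2.762×10¹³)^(1/4).

T ≈ 2290 K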